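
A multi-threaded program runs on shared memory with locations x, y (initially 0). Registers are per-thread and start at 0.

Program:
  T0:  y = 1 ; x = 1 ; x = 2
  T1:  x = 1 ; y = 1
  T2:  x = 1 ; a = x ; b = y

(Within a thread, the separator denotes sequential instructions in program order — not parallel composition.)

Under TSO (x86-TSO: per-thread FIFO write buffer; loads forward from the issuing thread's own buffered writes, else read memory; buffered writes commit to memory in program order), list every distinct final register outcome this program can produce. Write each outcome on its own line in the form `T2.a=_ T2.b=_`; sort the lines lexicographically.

outcome vector order: (T2.a,T2.b)
|TSO outcomes| = 3

T2.a=1 T2.b=0
T2.a=1 T2.b=1
T2.a=2 T2.b=1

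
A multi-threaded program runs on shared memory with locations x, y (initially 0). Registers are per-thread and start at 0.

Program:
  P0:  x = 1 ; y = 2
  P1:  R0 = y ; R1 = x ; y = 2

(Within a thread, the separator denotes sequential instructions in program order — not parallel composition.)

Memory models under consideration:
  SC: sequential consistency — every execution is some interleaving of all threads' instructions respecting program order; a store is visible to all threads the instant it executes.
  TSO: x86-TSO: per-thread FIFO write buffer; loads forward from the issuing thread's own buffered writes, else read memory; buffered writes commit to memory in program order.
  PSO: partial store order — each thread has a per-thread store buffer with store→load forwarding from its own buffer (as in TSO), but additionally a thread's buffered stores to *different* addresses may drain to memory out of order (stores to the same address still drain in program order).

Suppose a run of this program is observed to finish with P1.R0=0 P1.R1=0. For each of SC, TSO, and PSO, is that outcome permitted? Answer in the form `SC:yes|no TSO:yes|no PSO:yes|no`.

SC:yes TSO:yes PSO:yes

outcome vector order: (P1.R0,P1.R1)
under SC → 0/0; 0/1; 2/1
under TSO → 0/0; 0/1; 2/1
under PSO → 0/0; 0/1; 2/0; 2/1
target 0/0 ∈ {SC,TSO,PSO}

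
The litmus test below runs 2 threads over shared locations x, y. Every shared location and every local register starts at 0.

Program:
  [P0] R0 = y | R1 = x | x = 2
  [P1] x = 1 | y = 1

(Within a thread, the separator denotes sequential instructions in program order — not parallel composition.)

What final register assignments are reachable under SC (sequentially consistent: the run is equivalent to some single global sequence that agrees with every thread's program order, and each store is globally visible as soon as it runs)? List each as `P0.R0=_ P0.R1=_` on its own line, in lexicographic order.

P0.R0=0 P0.R1=0
P0.R0=0 P0.R1=1
P0.R0=1 P0.R1=1

outcome vector order: (P0.R0,P0.R1)
|SC outcomes| = 3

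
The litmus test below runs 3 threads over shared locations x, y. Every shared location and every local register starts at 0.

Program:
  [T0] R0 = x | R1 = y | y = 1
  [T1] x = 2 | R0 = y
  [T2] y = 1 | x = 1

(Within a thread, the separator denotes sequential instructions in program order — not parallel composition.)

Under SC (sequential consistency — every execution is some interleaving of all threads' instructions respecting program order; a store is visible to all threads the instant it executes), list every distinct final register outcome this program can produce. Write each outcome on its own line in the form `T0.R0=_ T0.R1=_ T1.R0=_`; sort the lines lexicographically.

outcome vector order: (T0.R0,T0.R1,T1.R0)
|SC outcomes| = 10

T0.R0=0 T0.R1=0 T1.R0=0
T0.R0=0 T0.R1=0 T1.R0=1
T0.R0=0 T0.R1=1 T1.R0=0
T0.R0=0 T0.R1=1 T1.R0=1
T0.R0=1 T0.R1=1 T1.R0=0
T0.R0=1 T0.R1=1 T1.R0=1
T0.R0=2 T0.R1=0 T1.R0=0
T0.R0=2 T0.R1=0 T1.R0=1
T0.R0=2 T0.R1=1 T1.R0=0
T0.R0=2 T0.R1=1 T1.R0=1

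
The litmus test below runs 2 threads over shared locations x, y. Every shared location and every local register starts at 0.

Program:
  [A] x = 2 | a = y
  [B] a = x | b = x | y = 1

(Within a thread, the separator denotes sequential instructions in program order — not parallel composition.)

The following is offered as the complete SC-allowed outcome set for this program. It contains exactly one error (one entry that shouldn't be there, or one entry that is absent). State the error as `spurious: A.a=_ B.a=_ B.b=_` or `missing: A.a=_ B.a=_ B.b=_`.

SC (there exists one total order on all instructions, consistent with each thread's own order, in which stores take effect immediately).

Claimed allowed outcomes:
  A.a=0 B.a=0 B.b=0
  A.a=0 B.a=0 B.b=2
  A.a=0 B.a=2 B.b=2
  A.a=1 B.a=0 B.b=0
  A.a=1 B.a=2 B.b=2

missing: A.a=1 B.a=0 B.b=2

outcome vector order: (A.a,B.a,B.b)
SC: 6 outcomes — {000, 002, 022, 100, 102, 122}
SC∖claimed = {102}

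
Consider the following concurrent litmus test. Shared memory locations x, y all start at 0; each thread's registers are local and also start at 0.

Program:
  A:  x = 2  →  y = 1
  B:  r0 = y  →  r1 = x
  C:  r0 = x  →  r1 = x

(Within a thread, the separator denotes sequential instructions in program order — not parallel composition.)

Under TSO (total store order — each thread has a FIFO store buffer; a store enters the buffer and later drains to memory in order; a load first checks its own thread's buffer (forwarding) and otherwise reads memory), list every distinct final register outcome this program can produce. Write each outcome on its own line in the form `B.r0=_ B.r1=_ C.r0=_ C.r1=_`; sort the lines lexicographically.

B.r0=0 B.r1=0 C.r0=0 C.r1=0
B.r0=0 B.r1=0 C.r0=0 C.r1=2
B.r0=0 B.r1=0 C.r0=2 C.r1=2
B.r0=0 B.r1=2 C.r0=0 C.r1=0
B.r0=0 B.r1=2 C.r0=0 C.r1=2
B.r0=0 B.r1=2 C.r0=2 C.r1=2
B.r0=1 B.r1=2 C.r0=0 C.r1=0
B.r0=1 B.r1=2 C.r0=0 C.r1=2
B.r0=1 B.r1=2 C.r0=2 C.r1=2

outcome vector order: (B.r0,B.r1,C.r0,C.r1)
|TSO outcomes| = 9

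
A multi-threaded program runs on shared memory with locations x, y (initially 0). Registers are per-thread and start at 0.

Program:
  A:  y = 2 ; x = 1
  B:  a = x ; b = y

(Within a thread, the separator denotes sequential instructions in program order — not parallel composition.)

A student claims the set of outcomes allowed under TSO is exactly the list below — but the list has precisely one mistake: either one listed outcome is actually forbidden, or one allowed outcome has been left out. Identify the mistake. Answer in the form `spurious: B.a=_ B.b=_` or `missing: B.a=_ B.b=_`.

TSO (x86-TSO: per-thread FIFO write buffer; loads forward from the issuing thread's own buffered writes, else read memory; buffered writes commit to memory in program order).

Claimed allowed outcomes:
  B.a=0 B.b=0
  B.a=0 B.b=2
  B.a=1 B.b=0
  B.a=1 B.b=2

spurious: B.a=1 B.b=0

outcome vector order: (B.a,B.b)
TSO: 3 outcomes — {<0 0>; <0 2>; <1 2>}
claimed∖TSO = {<1 0>}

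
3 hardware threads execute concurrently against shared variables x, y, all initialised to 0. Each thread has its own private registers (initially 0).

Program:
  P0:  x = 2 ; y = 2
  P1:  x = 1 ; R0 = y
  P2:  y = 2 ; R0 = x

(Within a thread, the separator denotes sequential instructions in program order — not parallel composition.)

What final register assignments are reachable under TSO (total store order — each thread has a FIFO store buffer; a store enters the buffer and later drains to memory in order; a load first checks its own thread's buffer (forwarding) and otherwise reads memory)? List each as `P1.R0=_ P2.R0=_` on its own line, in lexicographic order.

outcome vector order: (P1.R0,P2.R0)
|TSO outcomes| = 6

P1.R0=0 P2.R0=0
P1.R0=0 P2.R0=1
P1.R0=0 P2.R0=2
P1.R0=2 P2.R0=0
P1.R0=2 P2.R0=1
P1.R0=2 P2.R0=2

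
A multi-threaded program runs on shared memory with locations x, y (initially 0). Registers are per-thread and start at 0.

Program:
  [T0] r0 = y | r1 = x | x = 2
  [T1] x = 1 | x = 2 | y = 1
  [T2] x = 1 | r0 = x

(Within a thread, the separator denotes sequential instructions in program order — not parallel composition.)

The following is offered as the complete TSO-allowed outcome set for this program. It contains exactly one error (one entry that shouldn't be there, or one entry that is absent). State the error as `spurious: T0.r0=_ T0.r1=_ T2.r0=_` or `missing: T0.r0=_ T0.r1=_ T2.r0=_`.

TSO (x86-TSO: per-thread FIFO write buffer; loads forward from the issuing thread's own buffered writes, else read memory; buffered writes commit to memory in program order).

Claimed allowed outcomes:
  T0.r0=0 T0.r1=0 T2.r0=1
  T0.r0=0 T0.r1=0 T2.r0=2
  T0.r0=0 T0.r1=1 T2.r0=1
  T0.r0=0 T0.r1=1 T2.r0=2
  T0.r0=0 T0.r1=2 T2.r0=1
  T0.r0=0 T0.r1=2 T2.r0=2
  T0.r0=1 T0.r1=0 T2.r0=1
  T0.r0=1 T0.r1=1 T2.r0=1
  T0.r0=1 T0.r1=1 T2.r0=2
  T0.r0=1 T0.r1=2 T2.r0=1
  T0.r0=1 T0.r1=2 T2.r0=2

spurious: T0.r0=1 T0.r1=0 T2.r0=1

outcome vector order: (T0.r0,T0.r1,T2.r0)
TSO: 10 outcomes — {001 002 011 012 021 022 111 112 121 122}
claimed∖TSO = {101}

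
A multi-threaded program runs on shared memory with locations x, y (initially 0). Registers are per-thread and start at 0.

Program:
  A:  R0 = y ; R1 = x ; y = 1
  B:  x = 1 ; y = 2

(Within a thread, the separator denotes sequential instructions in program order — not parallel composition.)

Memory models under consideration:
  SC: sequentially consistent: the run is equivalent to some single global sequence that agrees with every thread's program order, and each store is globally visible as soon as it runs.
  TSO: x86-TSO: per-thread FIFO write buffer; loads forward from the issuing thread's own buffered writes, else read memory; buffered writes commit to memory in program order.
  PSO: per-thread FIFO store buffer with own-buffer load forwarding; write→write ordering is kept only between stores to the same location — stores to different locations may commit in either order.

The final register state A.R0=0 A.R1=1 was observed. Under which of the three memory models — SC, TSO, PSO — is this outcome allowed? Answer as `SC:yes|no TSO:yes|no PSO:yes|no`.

SC:yes TSO:yes PSO:yes

outcome vector order: (A.R0,A.R1)
SC (3): 0/0; 0/1; 2/1
TSO (3): 0/0; 0/1; 2/1
PSO (4): 0/0; 0/1; 2/0; 2/1
target 0/1 ∈ {SC,TSO,PSO}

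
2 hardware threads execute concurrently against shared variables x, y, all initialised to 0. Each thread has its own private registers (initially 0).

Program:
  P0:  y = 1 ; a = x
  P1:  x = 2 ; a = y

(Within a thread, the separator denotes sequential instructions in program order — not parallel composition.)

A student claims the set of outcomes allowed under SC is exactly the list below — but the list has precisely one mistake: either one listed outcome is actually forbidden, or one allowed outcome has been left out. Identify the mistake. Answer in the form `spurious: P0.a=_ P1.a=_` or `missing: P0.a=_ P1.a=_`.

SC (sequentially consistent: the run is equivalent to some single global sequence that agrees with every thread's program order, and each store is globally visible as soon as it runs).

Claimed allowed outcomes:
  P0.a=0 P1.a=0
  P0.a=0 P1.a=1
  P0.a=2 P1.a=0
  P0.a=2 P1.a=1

outcome vector order: (P0.a,P1.a)
SC (3): 0/1; 2/0; 2/1
claimed∖SC = {0/0}

spurious: P0.a=0 P1.a=0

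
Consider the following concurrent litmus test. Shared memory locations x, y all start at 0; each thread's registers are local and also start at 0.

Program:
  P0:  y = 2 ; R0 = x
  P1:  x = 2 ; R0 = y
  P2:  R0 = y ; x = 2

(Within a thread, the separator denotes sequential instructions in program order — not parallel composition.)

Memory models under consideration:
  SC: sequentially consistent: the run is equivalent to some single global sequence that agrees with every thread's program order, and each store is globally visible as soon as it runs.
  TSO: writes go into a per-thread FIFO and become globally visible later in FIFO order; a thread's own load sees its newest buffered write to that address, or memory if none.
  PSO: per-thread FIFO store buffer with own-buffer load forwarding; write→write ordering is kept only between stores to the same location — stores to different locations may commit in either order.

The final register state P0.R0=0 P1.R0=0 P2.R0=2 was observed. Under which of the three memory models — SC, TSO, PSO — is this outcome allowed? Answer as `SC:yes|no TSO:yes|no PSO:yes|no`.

outcome vector order: (P0.R0,P1.R0,P2.R0)
SC (6): (0,2,0); (0,2,2); (2,0,0); (2,0,2); (2,2,0); (2,2,2)
TSO (8): (0,0,0); (0,0,2); (0,2,0); (0,2,2); (2,0,0); (2,0,2); (2,2,0); (2,2,2)
PSO (8): (0,0,0); (0,0,2); (0,2,0); (0,2,2); (2,0,0); (2,0,2); (2,2,0); (2,2,2)
target (0,0,2) ∈ {TSO,PSO}

SC:no TSO:yes PSO:yes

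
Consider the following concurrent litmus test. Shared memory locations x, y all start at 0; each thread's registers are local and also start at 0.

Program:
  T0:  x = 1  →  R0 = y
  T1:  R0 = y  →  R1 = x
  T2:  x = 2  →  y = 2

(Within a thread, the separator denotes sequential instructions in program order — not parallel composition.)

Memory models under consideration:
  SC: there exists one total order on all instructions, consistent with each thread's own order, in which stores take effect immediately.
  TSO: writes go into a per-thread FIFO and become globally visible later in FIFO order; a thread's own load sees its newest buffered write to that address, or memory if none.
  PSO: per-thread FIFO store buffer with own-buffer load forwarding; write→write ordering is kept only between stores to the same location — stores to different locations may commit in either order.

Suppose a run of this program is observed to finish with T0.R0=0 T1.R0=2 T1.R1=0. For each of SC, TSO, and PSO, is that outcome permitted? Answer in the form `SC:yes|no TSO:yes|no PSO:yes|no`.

SC:no TSO:no PSO:yes

outcome vector order: (T0.R0,T1.R0,T1.R1)
under SC → 0/0/0 0/0/1 0/0/2 0/2/1 0/2/2 2/0/0 2/0/1 2/0/2 2/2/1 2/2/2
under TSO → 0/0/0 0/0/1 0/0/2 0/2/1 0/2/2 2/0/0 2/0/1 2/0/2 2/2/1 2/2/2
under PSO → 0/0/0 0/0/1 0/0/2 0/2/0 0/2/1 0/2/2 2/0/0 2/0/1 2/0/2 2/2/0 2/2/1 2/2/2
target 0/2/0 ∈ {PSO}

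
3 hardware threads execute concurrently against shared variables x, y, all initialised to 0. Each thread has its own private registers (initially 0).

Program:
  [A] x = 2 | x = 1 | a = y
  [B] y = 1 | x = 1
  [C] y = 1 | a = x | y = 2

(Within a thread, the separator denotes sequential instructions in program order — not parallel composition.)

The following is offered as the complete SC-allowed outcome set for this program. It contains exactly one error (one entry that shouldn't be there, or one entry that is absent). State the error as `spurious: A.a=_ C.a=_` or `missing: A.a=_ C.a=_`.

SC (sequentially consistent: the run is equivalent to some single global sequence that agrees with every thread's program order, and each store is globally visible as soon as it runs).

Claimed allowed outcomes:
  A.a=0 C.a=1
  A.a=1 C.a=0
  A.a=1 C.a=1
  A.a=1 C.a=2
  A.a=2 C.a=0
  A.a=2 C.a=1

outcome vector order: (A.a,C.a)
[SC] allowed = {(0,1) (1,0) (1,1) (1,2) (2,0) (2,1) (2,2)}
SC∖claimed = {(2,2)}

missing: A.a=2 C.a=2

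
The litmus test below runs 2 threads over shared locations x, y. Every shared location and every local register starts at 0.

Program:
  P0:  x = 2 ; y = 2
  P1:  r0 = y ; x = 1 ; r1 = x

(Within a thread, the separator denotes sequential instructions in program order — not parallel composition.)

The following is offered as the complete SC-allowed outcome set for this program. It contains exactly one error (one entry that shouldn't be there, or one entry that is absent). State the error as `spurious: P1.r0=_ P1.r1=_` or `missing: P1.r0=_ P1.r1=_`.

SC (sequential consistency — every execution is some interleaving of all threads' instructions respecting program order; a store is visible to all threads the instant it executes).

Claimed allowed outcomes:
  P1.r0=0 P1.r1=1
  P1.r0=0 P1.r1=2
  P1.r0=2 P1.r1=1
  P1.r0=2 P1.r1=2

outcome vector order: (P1.r0,P1.r1)
SC (3): <0 1>; <0 2>; <2 1>
claimed∖SC = {<2 2>}

spurious: P1.r0=2 P1.r1=2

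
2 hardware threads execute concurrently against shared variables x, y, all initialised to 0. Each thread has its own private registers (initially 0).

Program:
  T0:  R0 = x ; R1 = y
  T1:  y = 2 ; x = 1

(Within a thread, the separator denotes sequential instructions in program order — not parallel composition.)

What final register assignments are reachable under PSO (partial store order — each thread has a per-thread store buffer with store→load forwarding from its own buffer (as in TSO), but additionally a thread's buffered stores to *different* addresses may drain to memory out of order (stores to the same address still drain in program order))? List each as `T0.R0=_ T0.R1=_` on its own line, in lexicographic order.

outcome vector order: (T0.R0,T0.R1)
|PSO outcomes| = 4

T0.R0=0 T0.R1=0
T0.R0=0 T0.R1=2
T0.R0=1 T0.R1=0
T0.R0=1 T0.R1=2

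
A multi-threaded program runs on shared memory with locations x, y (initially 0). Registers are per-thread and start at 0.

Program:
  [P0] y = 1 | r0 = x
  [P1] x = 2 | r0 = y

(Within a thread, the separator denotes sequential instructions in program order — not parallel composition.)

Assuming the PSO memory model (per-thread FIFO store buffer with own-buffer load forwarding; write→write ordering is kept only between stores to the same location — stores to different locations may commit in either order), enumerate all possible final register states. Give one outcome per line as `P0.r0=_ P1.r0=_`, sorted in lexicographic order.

outcome vector order: (P0.r0,P1.r0)
|PSO outcomes| = 4

P0.r0=0 P1.r0=0
P0.r0=0 P1.r0=1
P0.r0=2 P1.r0=0
P0.r0=2 P1.r0=1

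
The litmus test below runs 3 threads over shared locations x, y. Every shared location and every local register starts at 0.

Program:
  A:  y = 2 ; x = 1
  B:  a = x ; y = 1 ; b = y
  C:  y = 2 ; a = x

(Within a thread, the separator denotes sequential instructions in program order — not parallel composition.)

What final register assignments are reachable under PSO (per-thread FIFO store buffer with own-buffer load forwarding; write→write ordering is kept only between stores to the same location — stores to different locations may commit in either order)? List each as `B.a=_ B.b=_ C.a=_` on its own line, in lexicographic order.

B.a=0 B.b=1 C.a=0
B.a=0 B.b=1 C.a=1
B.a=0 B.b=2 C.a=0
B.a=0 B.b=2 C.a=1
B.a=1 B.b=1 C.a=0
B.a=1 B.b=1 C.a=1
B.a=1 B.b=2 C.a=0
B.a=1 B.b=2 C.a=1

outcome vector order: (B.a,B.b,C.a)
|PSO outcomes| = 8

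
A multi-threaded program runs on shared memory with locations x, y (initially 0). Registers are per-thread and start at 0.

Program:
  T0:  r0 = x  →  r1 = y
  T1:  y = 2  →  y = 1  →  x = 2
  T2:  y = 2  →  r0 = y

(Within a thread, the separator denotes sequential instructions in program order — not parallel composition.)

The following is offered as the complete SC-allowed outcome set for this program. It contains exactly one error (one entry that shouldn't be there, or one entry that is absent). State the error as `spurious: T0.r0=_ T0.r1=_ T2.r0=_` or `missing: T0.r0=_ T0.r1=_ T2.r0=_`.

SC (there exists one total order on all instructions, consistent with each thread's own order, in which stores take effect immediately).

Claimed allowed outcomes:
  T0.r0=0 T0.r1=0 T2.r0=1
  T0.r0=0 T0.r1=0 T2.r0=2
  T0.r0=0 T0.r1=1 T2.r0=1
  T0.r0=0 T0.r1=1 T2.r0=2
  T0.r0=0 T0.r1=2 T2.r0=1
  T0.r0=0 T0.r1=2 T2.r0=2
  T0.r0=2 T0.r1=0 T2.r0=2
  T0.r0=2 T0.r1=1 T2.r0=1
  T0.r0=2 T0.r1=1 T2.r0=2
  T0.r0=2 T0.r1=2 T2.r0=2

spurious: T0.r0=2 T0.r1=0 T2.r0=2

outcome vector order: (T0.r0,T0.r1,T2.r0)
SC: 9 outcomes — {001; 002; 011; 012; 021; 022; 211; 212; 222}
claimed∖SC = {202}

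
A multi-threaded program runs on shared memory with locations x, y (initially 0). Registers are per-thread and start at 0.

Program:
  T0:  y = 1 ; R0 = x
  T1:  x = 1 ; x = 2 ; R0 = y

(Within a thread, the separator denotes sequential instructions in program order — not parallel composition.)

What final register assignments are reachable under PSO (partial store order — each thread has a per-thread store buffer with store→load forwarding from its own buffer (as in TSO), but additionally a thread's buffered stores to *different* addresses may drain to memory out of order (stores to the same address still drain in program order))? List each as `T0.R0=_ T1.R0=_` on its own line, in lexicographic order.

outcome vector order: (T0.R0,T1.R0)
|PSO outcomes| = 6

T0.R0=0 T1.R0=0
T0.R0=0 T1.R0=1
T0.R0=1 T1.R0=0
T0.R0=1 T1.R0=1
T0.R0=2 T1.R0=0
T0.R0=2 T1.R0=1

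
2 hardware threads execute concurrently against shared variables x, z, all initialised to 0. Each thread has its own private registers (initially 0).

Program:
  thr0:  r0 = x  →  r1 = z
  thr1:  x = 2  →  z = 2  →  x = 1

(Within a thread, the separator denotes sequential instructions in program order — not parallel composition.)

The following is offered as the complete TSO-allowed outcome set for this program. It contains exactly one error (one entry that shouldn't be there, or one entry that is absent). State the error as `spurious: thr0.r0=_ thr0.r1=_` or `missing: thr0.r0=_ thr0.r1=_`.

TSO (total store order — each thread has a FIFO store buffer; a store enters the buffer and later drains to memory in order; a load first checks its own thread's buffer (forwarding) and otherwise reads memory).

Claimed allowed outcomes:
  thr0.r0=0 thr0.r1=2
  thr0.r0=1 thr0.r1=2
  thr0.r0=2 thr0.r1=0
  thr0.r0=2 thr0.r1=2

missing: thr0.r0=0 thr0.r1=0

outcome vector order: (thr0.r0,thr0.r1)
[TSO] allowed = {<0 0>; <0 2>; <1 2>; <2 0>; <2 2>}
TSO∖claimed = {<0 0>}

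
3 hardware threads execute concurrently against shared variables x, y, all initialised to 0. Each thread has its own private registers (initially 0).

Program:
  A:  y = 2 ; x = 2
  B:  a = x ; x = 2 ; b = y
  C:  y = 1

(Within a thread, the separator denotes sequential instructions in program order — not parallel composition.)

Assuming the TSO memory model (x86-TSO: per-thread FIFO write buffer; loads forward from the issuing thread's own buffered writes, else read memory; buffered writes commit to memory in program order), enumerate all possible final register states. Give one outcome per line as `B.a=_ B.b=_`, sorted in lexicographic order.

B.a=0 B.b=0
B.a=0 B.b=1
B.a=0 B.b=2
B.a=2 B.b=1
B.a=2 B.b=2

outcome vector order: (B.a,B.b)
|TSO outcomes| = 5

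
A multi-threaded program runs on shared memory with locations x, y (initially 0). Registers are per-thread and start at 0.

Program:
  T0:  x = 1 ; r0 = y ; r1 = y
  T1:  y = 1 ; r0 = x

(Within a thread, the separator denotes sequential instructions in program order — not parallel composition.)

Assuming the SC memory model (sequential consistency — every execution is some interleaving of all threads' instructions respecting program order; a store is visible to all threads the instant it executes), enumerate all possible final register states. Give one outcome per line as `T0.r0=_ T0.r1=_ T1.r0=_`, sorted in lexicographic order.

outcome vector order: (T0.r0,T0.r1,T1.r0)
|SC outcomes| = 4

T0.r0=0 T0.r1=0 T1.r0=1
T0.r0=0 T0.r1=1 T1.r0=1
T0.r0=1 T0.r1=1 T1.r0=0
T0.r0=1 T0.r1=1 T1.r0=1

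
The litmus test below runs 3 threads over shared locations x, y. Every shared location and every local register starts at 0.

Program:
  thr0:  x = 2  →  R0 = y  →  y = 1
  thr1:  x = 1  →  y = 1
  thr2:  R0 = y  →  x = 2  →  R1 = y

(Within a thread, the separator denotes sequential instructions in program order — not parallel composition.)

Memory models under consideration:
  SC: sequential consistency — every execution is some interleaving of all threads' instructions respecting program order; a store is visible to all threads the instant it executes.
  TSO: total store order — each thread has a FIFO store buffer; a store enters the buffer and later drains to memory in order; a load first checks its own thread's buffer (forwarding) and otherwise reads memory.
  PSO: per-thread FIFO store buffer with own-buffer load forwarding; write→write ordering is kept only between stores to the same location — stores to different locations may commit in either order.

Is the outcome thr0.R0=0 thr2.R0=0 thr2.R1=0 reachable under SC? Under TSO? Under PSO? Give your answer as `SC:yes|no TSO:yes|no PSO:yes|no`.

outcome vector order: (thr0.R0,thr2.R0,thr2.R1)
under SC → 0/0/0; 0/0/1; 0/1/1; 1/0/0; 1/0/1; 1/1/1
under TSO → 0/0/0; 0/0/1; 0/1/1; 1/0/0; 1/0/1; 1/1/1
under PSO → 0/0/0; 0/0/1; 0/1/1; 1/0/0; 1/0/1; 1/1/1
target 0/0/0 ∈ {SC,TSO,PSO}

SC:yes TSO:yes PSO:yes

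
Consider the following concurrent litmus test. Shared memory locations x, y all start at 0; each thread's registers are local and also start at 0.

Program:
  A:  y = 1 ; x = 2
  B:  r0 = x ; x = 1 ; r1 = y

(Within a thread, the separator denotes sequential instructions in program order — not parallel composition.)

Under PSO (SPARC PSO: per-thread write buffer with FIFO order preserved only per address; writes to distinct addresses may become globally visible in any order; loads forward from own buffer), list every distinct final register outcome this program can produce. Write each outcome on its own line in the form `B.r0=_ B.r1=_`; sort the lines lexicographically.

outcome vector order: (B.r0,B.r1)
|PSO outcomes| = 4

B.r0=0 B.r1=0
B.r0=0 B.r1=1
B.r0=2 B.r1=0
B.r0=2 B.r1=1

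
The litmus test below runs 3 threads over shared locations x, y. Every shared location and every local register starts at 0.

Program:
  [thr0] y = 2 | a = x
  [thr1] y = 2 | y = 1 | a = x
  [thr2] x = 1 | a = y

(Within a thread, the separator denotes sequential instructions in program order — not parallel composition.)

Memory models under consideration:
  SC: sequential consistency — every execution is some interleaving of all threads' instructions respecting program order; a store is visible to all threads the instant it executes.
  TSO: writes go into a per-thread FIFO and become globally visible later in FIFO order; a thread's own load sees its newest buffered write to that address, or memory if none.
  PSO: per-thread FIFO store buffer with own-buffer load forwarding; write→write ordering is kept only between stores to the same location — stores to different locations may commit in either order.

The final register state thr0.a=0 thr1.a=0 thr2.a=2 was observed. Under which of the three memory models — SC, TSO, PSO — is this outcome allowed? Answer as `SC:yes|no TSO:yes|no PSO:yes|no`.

SC:yes TSO:yes PSO:yes

outcome vector order: (thr0.a,thr1.a,thr2.a)
SC: 9 outcomes — {(0,0,1); (0,0,2); (0,1,1); (0,1,2); (1,0,1); (1,0,2); (1,1,0); (1,1,1); (1,1,2)}
TSO: 12 outcomes — {(0,0,0); (0,0,1); (0,0,2); (0,1,0); (0,1,1); (0,1,2); (1,0,0); (1,0,1); (1,0,2); (1,1,0); (1,1,1); (1,1,2)}
PSO: 12 outcomes — {(0,0,0); (0,0,1); (0,0,2); (0,1,0); (0,1,1); (0,1,2); (1,0,0); (1,0,1); (1,0,2); (1,1,0); (1,1,1); (1,1,2)}
target (0,0,2) ∈ {SC,TSO,PSO}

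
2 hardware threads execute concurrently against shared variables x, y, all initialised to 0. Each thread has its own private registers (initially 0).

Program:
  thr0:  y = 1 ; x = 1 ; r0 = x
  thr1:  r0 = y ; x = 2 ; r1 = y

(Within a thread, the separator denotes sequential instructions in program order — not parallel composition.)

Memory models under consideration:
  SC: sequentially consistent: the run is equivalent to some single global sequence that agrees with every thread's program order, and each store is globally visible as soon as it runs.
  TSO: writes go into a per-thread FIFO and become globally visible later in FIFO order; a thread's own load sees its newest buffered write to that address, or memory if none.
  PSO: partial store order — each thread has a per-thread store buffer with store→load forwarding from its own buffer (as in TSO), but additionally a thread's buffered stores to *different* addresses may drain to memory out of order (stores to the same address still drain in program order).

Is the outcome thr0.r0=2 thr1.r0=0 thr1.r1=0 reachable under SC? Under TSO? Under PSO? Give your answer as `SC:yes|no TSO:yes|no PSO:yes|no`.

outcome vector order: (thr0.r0,thr1.r0,thr1.r1)
SC: 5 outcomes — {1/0/0, 1/0/1, 1/1/1, 2/0/1, 2/1/1}
TSO: 6 outcomes — {1/0/0, 1/0/1, 1/1/1, 2/0/0, 2/0/1, 2/1/1}
PSO: 6 outcomes — {1/0/0, 1/0/1, 1/1/1, 2/0/0, 2/0/1, 2/1/1}
target 2/0/0 ∈ {TSO,PSO}

SC:no TSO:yes PSO:yes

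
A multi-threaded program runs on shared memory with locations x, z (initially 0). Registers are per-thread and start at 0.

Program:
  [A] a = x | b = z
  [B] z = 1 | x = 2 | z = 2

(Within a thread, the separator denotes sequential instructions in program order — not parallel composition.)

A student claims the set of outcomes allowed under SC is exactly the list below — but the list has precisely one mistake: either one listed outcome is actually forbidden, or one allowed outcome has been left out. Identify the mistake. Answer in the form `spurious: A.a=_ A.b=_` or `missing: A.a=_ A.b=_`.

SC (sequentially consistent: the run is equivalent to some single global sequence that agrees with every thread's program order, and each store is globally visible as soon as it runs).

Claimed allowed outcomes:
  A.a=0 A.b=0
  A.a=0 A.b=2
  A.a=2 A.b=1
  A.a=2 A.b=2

missing: A.a=0 A.b=1

outcome vector order: (A.a,A.b)
SC: 5 outcomes — {0/0; 0/1; 0/2; 2/1; 2/2}
SC∖claimed = {0/1}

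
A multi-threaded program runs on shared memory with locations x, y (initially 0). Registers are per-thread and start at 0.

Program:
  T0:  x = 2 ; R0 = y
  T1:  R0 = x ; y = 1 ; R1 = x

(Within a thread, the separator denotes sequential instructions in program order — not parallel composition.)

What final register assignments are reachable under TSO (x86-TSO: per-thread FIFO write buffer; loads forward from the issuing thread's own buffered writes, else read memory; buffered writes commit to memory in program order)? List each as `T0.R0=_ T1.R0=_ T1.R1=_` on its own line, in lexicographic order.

outcome vector order: (T0.R0,T1.R0,T1.R1)
|TSO outcomes| = 6

T0.R0=0 T1.R0=0 T1.R1=0
T0.R0=0 T1.R0=0 T1.R1=2
T0.R0=0 T1.R0=2 T1.R1=2
T0.R0=1 T1.R0=0 T1.R1=0
T0.R0=1 T1.R0=0 T1.R1=2
T0.R0=1 T1.R0=2 T1.R1=2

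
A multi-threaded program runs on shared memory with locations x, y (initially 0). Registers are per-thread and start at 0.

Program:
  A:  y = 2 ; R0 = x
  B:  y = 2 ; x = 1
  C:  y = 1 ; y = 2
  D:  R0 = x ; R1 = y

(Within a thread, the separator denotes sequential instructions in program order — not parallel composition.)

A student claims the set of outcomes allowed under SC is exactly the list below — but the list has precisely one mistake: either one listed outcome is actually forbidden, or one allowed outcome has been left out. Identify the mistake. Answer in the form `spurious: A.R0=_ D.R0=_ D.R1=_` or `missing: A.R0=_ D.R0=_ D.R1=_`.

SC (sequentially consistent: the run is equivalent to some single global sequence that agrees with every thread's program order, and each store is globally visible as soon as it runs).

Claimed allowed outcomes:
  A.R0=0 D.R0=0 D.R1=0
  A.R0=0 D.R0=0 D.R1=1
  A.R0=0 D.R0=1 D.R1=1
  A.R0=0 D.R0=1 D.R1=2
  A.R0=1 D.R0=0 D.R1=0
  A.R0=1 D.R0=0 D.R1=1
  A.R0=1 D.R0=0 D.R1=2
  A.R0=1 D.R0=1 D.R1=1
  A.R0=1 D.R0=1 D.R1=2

outcome vector order: (A.R0,D.R0,D.R1)
[SC] allowed = {0/0/0, 0/0/1, 0/0/2, 0/1/1, 0/1/2, 1/0/0, 1/0/1, 1/0/2, 1/1/1, 1/1/2}
SC∖claimed = {0/0/2}

missing: A.R0=0 D.R0=0 D.R1=2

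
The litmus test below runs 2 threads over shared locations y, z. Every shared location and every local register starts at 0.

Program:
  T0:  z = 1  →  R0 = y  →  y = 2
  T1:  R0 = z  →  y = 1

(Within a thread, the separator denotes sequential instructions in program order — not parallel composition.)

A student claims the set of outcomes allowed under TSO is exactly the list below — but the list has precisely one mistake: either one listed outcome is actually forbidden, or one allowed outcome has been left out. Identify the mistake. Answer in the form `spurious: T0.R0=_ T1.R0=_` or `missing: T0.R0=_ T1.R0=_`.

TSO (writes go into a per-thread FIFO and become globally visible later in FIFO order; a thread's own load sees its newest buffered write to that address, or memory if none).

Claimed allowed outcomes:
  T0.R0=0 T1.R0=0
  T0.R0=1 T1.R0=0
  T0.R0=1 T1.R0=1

outcome vector order: (T0.R0,T1.R0)
[TSO] allowed = {(0,0) (0,1) (1,0) (1,1)}
TSO∖claimed = {(0,1)}

missing: T0.R0=0 T1.R0=1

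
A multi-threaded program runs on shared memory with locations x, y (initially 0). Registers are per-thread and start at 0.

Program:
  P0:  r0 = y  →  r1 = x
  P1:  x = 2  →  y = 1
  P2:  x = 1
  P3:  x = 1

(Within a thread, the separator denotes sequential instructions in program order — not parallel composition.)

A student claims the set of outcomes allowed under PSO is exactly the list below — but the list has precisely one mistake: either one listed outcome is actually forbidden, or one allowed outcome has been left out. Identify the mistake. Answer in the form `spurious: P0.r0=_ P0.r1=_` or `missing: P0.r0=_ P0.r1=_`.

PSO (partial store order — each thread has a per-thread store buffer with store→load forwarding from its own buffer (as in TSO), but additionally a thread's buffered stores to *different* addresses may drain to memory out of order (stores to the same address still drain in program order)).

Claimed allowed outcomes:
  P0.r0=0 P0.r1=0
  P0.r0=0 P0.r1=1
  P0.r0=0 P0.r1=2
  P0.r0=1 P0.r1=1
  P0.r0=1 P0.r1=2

missing: P0.r0=1 P0.r1=0

outcome vector order: (P0.r0,P0.r1)
[PSO] allowed = {00 01 02 10 11 12}
PSO∖claimed = {10}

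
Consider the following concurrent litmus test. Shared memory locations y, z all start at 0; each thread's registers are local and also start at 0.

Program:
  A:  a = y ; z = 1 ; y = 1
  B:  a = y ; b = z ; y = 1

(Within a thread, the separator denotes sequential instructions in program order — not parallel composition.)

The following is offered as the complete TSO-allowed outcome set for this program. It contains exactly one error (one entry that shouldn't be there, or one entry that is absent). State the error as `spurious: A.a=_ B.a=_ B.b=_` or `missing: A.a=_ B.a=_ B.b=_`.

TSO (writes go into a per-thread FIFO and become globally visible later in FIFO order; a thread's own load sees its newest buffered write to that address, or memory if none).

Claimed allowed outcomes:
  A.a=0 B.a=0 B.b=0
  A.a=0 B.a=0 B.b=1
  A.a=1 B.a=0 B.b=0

outcome vector order: (A.a,B.a,B.b)
TSO (4): <0 0 0>, <0 0 1>, <0 1 1>, <1 0 0>
TSO∖claimed = {<0 1 1>}

missing: A.a=0 B.a=1 B.b=1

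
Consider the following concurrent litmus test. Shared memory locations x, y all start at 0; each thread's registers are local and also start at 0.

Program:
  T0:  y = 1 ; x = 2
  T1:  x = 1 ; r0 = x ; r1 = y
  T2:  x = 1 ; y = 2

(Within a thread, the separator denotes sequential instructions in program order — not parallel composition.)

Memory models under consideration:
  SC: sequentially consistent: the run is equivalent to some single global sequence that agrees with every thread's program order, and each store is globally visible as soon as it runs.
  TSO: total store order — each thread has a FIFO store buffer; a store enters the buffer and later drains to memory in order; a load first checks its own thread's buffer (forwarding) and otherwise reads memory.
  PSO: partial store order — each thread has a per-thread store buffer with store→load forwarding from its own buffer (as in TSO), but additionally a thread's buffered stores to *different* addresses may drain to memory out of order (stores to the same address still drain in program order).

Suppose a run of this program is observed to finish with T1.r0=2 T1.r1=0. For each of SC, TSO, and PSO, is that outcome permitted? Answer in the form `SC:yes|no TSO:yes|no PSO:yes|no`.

outcome vector order: (T1.r0,T1.r1)
SC (5): 1/0 1/1 1/2 2/1 2/2
TSO (5): 1/0 1/1 1/2 2/1 2/2
PSO (6): 1/0 1/1 1/2 2/0 2/1 2/2
target 2/0 ∈ {PSO}

SC:no TSO:no PSO:yes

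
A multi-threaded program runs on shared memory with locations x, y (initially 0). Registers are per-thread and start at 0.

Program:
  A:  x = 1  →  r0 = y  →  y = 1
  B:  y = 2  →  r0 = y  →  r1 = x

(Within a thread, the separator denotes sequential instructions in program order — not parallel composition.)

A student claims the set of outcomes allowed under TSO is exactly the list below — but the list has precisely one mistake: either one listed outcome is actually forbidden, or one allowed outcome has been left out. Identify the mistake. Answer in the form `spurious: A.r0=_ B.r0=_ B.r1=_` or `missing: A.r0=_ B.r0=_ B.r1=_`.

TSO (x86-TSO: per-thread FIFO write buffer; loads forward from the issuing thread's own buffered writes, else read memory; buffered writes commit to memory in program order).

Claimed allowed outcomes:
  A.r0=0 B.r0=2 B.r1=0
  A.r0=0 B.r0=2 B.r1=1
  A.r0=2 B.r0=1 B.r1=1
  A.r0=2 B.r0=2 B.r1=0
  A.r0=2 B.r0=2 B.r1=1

missing: A.r0=0 B.r0=1 B.r1=1

outcome vector order: (A.r0,B.r0,B.r1)
[TSO] allowed = {<0 1 1>, <0 2 0>, <0 2 1>, <2 1 1>, <2 2 0>, <2 2 1>}
TSO∖claimed = {<0 1 1>}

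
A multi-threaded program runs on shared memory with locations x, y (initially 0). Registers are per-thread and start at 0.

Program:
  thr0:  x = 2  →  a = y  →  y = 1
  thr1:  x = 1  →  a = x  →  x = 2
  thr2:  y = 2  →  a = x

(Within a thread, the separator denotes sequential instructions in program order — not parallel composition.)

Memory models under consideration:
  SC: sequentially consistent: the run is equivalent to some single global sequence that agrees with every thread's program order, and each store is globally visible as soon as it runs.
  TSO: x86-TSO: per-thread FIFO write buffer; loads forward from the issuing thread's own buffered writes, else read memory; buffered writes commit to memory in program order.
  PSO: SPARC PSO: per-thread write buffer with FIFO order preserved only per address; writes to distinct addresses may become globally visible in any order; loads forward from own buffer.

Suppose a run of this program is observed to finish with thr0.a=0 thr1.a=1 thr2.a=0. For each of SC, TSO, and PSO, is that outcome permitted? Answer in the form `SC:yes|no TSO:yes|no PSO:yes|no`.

SC:no TSO:yes PSO:yes

outcome vector order: (thr0.a,thr1.a,thr2.a)
[SC] allowed = {<0 1 1>; <0 1 2>; <0 2 2>; <2 1 0>; <2 1 1>; <2 1 2>; <2 2 0>; <2 2 1>; <2 2 2>}
[TSO] allowed = {<0 1 0>; <0 1 1>; <0 1 2>; <0 2 0>; <0 2 1>; <0 2 2>; <2 1 0>; <2 1 1>; <2 1 2>; <2 2 0>; <2 2 1>; <2 2 2>}
[PSO] allowed = {<0 1 0>; <0 1 1>; <0 1 2>; <0 2 0>; <0 2 1>; <0 2 2>; <2 1 0>; <2 1 1>; <2 1 2>; <2 2 0>; <2 2 1>; <2 2 2>}
target <0 1 0> ∈ {TSO,PSO}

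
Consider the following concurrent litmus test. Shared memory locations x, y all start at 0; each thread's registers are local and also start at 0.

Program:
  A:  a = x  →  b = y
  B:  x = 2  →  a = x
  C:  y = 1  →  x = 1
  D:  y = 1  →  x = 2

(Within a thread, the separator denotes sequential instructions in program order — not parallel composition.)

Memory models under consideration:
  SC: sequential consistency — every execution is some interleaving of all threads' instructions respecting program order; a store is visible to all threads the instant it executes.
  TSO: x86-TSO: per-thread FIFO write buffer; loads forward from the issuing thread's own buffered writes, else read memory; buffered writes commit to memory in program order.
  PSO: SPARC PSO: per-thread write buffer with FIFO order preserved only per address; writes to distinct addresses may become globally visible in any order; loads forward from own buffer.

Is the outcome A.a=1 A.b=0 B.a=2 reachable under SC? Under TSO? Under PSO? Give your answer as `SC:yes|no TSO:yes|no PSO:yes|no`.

outcome vector order: (A.a,A.b,B.a)
SC (10): (0,0,1) (0,0,2) (0,1,1) (0,1,2) (1,1,1) (1,1,2) (2,0,1) (2,0,2) (2,1,1) (2,1,2)
TSO (10): (0,0,1) (0,0,2) (0,1,1) (0,1,2) (1,1,1) (1,1,2) (2,0,1) (2,0,2) (2,1,1) (2,1,2)
PSO (12): (0,0,1) (0,0,2) (0,1,1) (0,1,2) (1,0,1) (1,0,2) (1,1,1) (1,1,2) (2,0,1) (2,0,2) (2,1,1) (2,1,2)
target (1,0,2) ∈ {PSO}

SC:no TSO:no PSO:yes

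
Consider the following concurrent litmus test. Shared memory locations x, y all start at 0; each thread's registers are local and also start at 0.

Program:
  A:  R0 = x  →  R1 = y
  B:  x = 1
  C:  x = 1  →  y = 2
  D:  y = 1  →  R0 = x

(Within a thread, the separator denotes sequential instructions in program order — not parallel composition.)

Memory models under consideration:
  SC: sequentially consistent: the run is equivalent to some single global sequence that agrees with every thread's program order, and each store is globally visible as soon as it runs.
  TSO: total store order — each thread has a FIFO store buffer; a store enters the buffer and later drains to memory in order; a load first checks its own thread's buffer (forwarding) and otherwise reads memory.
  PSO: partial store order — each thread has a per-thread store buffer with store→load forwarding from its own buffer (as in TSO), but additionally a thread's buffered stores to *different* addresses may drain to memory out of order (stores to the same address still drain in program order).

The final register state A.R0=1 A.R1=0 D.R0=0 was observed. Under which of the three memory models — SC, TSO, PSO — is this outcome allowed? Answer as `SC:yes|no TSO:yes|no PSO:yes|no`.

SC:no TSO:yes PSO:yes

outcome vector order: (A.R0,A.R1,D.R0)
under SC → 000, 001, 010, 011, 020, 021, 101, 110, 111, 120, 121
under TSO → 000, 001, 010, 011, 020, 021, 100, 101, 110, 111, 120, 121
under PSO → 000, 001, 010, 011, 020, 021, 100, 101, 110, 111, 120, 121
target 100 ∈ {TSO,PSO}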